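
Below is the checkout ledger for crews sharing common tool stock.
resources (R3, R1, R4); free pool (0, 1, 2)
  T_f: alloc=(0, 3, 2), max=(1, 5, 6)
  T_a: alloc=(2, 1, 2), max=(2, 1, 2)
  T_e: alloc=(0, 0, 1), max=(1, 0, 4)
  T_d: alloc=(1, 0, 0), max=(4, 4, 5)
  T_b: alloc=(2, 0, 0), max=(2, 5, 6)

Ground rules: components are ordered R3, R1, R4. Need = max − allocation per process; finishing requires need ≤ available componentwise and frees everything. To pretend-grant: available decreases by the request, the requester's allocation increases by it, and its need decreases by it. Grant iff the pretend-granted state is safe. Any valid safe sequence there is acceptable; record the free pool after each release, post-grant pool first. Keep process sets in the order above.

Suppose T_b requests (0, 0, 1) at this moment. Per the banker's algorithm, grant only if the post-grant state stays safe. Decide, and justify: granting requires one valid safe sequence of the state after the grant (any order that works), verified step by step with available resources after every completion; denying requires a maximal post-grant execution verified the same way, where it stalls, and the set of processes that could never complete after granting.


GRANT: granting preserves safety; a valid post-grant sequence is T_a, T_e, T_f, T_b, T_d.
Key observation: (0, 1, 1) free after granting still covers T_a first, and each release covers the next.
Step-by-step check of the post-grant state:
  pool = (0, 1, 1)
  T_a: need (0, 0, 0) fits (0, 1, 1); releases (2, 1, 2), pool now (2, 2, 3)
  T_e: need (1, 0, 3) fits (2, 2, 3); releases (0, 0, 1), pool now (2, 2, 4)
  T_f: need (1, 2, 4) fits (2, 2, 4); releases (0, 3, 2), pool now (2, 5, 6)
  T_b: need (0, 5, 5) fits (2, 5, 6); releases (2, 0, 1), pool now (4, 5, 7)
  T_d: need (3, 4, 5) fits (4, 5, 7); releases (1, 0, 0), pool now (5, 5, 7)


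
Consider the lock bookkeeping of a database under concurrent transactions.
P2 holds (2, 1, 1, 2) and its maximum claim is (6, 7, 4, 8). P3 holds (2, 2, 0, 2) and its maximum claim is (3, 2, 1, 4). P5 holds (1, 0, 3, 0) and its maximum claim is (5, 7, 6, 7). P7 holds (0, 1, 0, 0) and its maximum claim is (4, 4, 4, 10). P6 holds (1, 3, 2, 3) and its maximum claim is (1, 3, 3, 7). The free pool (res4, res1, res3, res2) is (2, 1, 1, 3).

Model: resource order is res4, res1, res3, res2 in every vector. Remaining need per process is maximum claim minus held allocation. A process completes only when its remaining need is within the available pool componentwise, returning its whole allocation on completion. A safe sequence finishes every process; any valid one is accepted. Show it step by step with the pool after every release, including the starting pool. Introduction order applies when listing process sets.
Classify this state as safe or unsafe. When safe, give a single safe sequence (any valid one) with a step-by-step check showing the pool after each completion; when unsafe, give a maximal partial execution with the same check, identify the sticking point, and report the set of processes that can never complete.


SAFE. One safe sequence: P3, P6, P2, P7, P5.
Key observation: reading the order forward, P3 is the first process whose need (1, 0, 1, 2) meets the free pool (2, 1, 1, 3) exactly on a resource it requests.
Check, step by step:
  pool = (2, 1, 1, 3)
  P3: need (1, 0, 1, 2) fits (2, 1, 1, 3); releases (2, 2, 0, 2), pool now (4, 3, 1, 5)
  P6: need (0, 0, 1, 4) fits (4, 3, 1, 5); releases (1, 3, 2, 3), pool now (5, 6, 3, 8)
  P2: need (4, 6, 3, 6) fits (5, 6, 3, 8); releases (2, 1, 1, 2), pool now (7, 7, 4, 10)
  P7: need (4, 3, 4, 10) fits (7, 7, 4, 10); releases (0, 1, 0, 0), pool now (7, 8, 4, 10)
  P5: need (4, 7, 3, 7) fits (7, 8, 4, 10); releases (1, 0, 3, 0), pool now (8, 8, 7, 10)


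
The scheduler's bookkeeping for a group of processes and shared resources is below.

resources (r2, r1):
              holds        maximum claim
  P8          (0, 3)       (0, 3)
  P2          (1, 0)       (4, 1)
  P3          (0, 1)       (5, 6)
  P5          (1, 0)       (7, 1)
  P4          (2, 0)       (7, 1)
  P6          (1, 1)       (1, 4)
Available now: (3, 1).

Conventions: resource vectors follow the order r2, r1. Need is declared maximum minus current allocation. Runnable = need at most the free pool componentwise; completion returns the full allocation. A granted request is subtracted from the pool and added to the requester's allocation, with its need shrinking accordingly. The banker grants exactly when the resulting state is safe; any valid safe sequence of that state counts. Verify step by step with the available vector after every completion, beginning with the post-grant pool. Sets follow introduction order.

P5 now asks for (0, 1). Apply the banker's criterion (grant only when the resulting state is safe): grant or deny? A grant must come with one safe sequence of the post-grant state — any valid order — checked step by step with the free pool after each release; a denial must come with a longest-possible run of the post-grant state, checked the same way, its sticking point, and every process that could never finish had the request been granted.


GRANT — the state after the grant stays safe, e.g. via P8, P6, P2, P4, P5, P3.
Key observation: after the grant the pool drops to (3, 0), which still lets P8 finish first and unwind the rest.
Verifying the post-grant state step by step:
  pool = (3, 0)
  P8: need (0, 0) fits (3, 0); releases (0, 3), pool now (3, 3)
  P6: need (0, 3) fits (3, 3); releases (1, 1), pool now (4, 4)
  P2: need (3, 1) fits (4, 4); releases (1, 0), pool now (5, 4)
  P4: need (5, 1) fits (5, 4); releases (2, 0), pool now (7, 4)
  P5: need (6, 0) fits (7, 4); releases (1, 1), pool now (8, 5)
  P3: need (5, 5) fits (8, 5); releases (0, 1), pool now (8, 6)


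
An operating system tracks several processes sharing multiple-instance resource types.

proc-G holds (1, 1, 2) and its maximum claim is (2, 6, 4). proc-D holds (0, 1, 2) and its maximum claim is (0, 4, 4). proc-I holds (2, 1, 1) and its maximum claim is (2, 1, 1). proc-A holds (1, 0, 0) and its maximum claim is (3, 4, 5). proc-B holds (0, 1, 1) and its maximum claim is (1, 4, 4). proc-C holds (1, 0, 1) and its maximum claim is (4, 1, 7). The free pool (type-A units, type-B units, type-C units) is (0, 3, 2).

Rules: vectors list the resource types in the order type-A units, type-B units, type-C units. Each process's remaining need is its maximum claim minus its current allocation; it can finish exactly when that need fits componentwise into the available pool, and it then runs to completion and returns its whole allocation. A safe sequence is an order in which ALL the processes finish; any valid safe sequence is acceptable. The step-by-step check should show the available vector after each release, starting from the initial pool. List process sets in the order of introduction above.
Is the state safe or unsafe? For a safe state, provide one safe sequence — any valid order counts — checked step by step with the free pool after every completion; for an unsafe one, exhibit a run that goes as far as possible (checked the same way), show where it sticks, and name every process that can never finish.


SAFE. One safe sequence: proc-D, proc-I, proc-G, proc-B, proc-A, proc-C.
Key observation: the order's first zero-slack moment is proc-D ((0, 3, 2) needed, (0, 3, 2) free — a requested resource with nothing to spare).
Step-by-step check:
  pool = (0, 3, 2)
  proc-D: need (0, 3, 2) fits (0, 3, 2); releases (0, 1, 2), pool now (0, 4, 4)
  proc-I: need (0, 0, 0) fits (0, 4, 4); releases (2, 1, 1), pool now (2, 5, 5)
  proc-G: need (1, 5, 2) fits (2, 5, 5); releases (1, 1, 2), pool now (3, 6, 7)
  proc-B: need (1, 3, 3) fits (3, 6, 7); releases (0, 1, 1), pool now (3, 7, 8)
  proc-A: need (2, 4, 5) fits (3, 7, 8); releases (1, 0, 0), pool now (4, 7, 8)
  proc-C: need (3, 1, 6) fits (4, 7, 8); releases (1, 0, 1), pool now (5, 7, 9)


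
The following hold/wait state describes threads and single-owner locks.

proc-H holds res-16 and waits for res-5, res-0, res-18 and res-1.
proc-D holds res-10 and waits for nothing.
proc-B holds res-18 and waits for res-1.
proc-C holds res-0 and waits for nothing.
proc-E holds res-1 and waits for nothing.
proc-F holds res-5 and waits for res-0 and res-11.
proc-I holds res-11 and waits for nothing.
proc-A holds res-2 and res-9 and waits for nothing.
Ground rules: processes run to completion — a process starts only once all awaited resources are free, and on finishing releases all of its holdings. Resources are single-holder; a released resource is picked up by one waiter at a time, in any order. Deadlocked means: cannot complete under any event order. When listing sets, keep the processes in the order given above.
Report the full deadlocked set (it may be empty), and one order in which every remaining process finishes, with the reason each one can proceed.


The deadlocked set is empty.
Key observation: all waits point, directly or indirectly, at processes that can finish, so nothing is permanently blocked.
The rest can finish in the order proc-D, proc-C, proc-A, proc-E, proc-I, proc-F, proc-B, proc-H.
Walking it through:
  proc-D: no waits; runs immediately, freeing res-10
  proc-C: no waits; runs immediately, freeing res-0
  proc-A: no waits; runs immediately, freeing res-2 and res-9
  proc-E: no waits; runs immediately, freeing res-1
  proc-I: no waits; runs immediately, freeing res-11
  proc-F waits on res-0 and res-11 — all released -> runs and releases res-5
  proc-B waits on res-1 — all released -> runs and releases res-18
  proc-H waits on res-5, res-0, res-18 and res-1 — all released -> runs and releases res-16


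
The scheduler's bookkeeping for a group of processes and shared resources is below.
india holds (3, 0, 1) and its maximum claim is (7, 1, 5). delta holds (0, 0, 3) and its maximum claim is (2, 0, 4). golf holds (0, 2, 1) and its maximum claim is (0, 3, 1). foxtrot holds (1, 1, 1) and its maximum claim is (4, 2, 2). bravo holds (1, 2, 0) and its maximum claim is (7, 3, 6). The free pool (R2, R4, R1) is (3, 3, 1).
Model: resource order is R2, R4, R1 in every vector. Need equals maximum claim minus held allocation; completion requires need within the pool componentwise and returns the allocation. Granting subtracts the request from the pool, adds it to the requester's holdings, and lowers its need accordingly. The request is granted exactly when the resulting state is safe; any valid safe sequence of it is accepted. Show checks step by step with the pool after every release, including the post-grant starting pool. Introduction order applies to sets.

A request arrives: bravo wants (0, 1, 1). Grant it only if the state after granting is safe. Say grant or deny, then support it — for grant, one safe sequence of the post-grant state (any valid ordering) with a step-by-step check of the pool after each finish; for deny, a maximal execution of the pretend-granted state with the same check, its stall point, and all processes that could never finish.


GRANT: granting preserves safety; a valid post-grant sequence is golf, delta, foxtrot, india, bravo.
Key observation: after the grant the pool drops to (3, 2, 0), which still lets golf finish first and unwind the rest.
Verifying the post-grant state step by step:
  pool = (3, 2, 0)
  run golf (needs (0, 1, 0), free (3, 2, 0)); after release of (0, 2, 1) the pool is (3, 4, 1)
  run delta (needs (2, 0, 1), free (3, 4, 1)); after release of (0, 0, 3) the pool is (3, 4, 4)
  run foxtrot (needs (3, 1, 1), free (3, 4, 4)); after release of (1, 1, 1) the pool is (4, 5, 5)
  run india (needs (4, 1, 4), free (4, 5, 5)); after release of (3, 0, 1) the pool is (7, 5, 6)
  run bravo (needs (6, 0, 5), free (7, 5, 6)); after release of (1, 3, 1) the pool is (8, 8, 7)


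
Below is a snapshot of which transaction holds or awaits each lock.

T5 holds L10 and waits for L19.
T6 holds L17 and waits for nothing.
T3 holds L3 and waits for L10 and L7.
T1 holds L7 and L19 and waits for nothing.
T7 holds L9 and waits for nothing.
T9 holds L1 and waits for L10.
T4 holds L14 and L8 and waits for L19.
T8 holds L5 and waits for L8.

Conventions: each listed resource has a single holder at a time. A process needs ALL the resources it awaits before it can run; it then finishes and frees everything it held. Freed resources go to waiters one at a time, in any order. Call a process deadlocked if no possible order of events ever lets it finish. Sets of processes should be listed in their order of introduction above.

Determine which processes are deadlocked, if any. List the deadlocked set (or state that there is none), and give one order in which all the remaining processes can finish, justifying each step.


Nothing here is deadlocked.
Key observation: every chain of waits terminates; starting from the processes that wait on nothing, all the rest unlock in turn.
The rest can finish in the order T1, T6, T4, T5, T3, T9, T7, T8.
Walking it through:
  T1 waits on nothing -> runs at once and releases L7 and L19
  T6 waits on nothing -> runs at once and releases L17
  run T4 (all its waits — L19 — are resolved); releases L14 and L8
  run T5 (all its waits — L19 — are resolved); releases L10
  run T3 (all its waits — L10 and L7 — are resolved); releases L3
  run T9 (all its waits — L10 — are resolved); releases L1
  T7 waits on nothing -> runs at once and releases L9
  run T8 (all its waits — L8 — are resolved); releases L5


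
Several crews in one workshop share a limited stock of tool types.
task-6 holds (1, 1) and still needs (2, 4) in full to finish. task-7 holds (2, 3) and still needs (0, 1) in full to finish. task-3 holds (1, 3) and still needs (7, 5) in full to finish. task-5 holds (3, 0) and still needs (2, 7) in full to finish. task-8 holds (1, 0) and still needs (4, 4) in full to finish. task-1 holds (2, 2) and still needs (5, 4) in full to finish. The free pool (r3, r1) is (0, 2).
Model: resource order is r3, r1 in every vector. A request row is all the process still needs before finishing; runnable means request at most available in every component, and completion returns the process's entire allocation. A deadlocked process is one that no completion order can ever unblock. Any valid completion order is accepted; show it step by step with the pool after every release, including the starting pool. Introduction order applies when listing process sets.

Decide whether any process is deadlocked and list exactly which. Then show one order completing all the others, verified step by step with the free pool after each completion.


The deadlocked set is task-3, task-5, task-8 and task-1.
Key observation: after task-7, task-6 the pool peaks at (3, 6), and each blocked process is short somewhere: task-3 on r3; task-5 on r1; task-8 on r3; task-1 on r3.
A valid finishing order for the others: task-7, task-6. Step-by-step check:
  pool = (0, 2)
  task-7: need (0, 1) fits (0, 2); releases (2, 3), pool now (2, 5)
  task-6: need (2, 4) fits (2, 5); releases (1, 1), pool now (3, 6)
The blocked processes can never fit:
  task-3 still needs (7, 5) but only (3, 6) is free — short on r3
  task-5 still needs (2, 7) but only (3, 6) is free — short on r1
  task-8 still needs (4, 4) but only (3, 6) is free — short on r3
  task-1 still needs (5, 4) but only (3, 6) is free — short on r3


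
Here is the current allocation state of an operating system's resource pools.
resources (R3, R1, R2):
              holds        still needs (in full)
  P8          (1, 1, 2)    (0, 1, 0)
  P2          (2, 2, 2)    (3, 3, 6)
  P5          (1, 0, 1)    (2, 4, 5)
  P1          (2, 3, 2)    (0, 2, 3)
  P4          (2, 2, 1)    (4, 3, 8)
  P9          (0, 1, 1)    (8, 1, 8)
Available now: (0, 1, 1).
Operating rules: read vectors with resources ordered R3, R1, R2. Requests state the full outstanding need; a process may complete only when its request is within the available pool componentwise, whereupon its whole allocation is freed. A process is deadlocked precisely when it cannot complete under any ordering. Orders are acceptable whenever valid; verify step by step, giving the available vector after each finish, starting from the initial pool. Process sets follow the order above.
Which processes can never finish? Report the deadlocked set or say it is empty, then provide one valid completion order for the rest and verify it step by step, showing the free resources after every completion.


The deadlocked set is empty.
Key observation: P8 leads a chain of completions in which each release enables another process.
One completion order for the rest: P8, P1, P5, P2, P4, P9. Check, step by step:
  pool = (0, 1, 1)
  run P8 (needs (0, 1, 0), free (0, 1, 1)); after release of (1, 1, 2) the pool is (1, 2, 3)
  run P1 (needs (0, 2, 3), free (1, 2, 3)); after release of (2, 3, 2) the pool is (3, 5, 5)
  run P5 (needs (2, 4, 5), free (3, 5, 5)); after release of (1, 0, 1) the pool is (4, 5, 6)
  run P2 (needs (3, 3, 6), free (4, 5, 6)); after release of (2, 2, 2) the pool is (6, 7, 8)
  run P4 (needs (4, 3, 8), free (6, 7, 8)); after release of (2, 2, 1) the pool is (8, 9, 9)
  run P9 (needs (8, 1, 8), free (8, 9, 9)); after release of (0, 1, 1) the pool is (8, 10, 10)


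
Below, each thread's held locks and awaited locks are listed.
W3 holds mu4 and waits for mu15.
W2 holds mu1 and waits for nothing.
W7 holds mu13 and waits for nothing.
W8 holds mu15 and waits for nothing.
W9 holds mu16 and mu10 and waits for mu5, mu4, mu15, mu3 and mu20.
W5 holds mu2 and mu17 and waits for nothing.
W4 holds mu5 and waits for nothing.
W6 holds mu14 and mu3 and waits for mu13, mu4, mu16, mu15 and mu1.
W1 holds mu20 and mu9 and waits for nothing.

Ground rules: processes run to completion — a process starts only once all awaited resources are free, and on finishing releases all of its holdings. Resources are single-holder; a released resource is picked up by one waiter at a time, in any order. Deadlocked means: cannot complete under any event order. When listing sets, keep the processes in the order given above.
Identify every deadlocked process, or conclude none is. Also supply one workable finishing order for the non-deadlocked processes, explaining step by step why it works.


The deadlocked set is W9 and W6.
Key observation: the wait chain closes on itself along W9 -> W6 -> W9; no other process is dragged down with it.
A valid finishing order for the others: W4, W5, W8, W1, W7, W3, W2.
Walking it through:
  W4: no waits; runs immediately, freeing mu5
  W5: no waits; runs immediately, freeing mu2 and mu17
  W8: no waits; runs immediately, freeing mu15
  W1: no waits; runs immediately, freeing mu20 and mu9
  W7: no waits; runs immediately, freeing mu13
  W3 waits on mu15 — all released -> runs and releases mu4
  W2: no waits; runs immediately, freeing mu1


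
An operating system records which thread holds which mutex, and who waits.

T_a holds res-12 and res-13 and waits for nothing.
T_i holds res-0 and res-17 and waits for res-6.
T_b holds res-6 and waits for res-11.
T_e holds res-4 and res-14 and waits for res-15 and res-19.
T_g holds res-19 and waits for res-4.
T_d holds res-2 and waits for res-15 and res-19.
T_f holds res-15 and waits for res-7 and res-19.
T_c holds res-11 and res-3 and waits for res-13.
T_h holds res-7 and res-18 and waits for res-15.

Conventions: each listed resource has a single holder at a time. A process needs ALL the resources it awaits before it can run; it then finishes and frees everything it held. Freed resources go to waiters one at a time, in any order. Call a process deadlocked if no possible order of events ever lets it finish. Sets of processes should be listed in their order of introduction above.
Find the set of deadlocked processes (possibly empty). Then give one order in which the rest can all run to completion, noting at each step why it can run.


The deadlocked set is T_e, T_g, T_d, T_f and T_h.
Key observation: the loop T_e -> T_g -> T_e blocks itself forever; T_f and T_h are caught in further circular waits and T_d waits into the deadlock from upstream.
One completion order for the rest: T_a, T_c, T_b, T_i.
Step-by-step check:
  T_a waits on nothing -> runs at once and releases res-12 and res-13
  T_c waits on res-13 — all released -> runs and releases res-11 and res-3
  T_b waits on res-11 — all released -> runs and releases res-6
  T_i waits on res-6 — all released -> runs and releases res-0 and res-17


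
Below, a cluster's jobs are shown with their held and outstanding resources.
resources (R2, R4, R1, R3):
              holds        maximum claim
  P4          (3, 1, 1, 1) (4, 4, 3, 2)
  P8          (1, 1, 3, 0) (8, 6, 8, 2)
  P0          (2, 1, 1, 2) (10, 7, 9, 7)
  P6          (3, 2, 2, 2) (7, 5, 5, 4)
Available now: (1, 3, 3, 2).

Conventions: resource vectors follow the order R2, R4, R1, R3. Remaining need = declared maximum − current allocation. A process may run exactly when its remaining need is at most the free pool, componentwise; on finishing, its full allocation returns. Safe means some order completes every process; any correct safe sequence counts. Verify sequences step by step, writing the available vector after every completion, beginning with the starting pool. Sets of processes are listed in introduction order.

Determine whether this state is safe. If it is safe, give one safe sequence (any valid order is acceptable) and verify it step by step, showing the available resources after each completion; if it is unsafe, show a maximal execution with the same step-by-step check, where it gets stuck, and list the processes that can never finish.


The state is SAFE; one workable sequence: P4, P6, P8, P0.
Key observation: P4 is the earliest step where a requested resource binds exactly: need (1, 3, 2, 1), pool (1, 3, 3, 2) at its turn.
Walking it through:
  pool = (1, 3, 3, 2)
  P4: need (1, 3, 2, 1) fits (1, 3, 3, 2); releases (3, 1, 1, 1), pool now (4, 4, 4, 3)
  P6: need (4, 3, 3, 2) fits (4, 4, 4, 3); releases (3, 2, 2, 2), pool now (7, 6, 6, 5)
  P8: need (7, 5, 5, 2) fits (7, 6, 6, 5); releases (1, 1, 3, 0), pool now (8, 7, 9, 5)
  P0: need (8, 6, 8, 5) fits (8, 7, 9, 5); releases (2, 1, 1, 2), pool now (10, 8, 10, 7)


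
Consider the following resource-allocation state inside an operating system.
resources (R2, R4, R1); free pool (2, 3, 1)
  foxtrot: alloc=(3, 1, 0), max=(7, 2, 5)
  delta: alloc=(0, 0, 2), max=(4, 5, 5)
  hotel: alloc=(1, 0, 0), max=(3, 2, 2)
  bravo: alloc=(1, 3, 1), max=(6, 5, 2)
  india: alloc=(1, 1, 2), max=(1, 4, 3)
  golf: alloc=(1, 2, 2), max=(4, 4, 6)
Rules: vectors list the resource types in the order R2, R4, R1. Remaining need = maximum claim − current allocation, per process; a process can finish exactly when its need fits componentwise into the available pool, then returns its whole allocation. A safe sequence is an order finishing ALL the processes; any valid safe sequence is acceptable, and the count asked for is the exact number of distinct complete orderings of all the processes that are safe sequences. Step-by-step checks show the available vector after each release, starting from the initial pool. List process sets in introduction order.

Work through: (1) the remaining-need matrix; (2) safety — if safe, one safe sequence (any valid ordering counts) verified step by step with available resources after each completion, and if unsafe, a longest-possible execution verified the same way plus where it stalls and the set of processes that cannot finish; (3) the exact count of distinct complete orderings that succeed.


(1) Remaining need (order R2, R4, R1):
  foxtrot: (4, 1, 5)
  delta: (4, 5, 3)
  hotel: (2, 2, 2)
  bravo: (5, 2, 1)
  india: (0, 3, 1)
  golf: (3, 2, 4)
(2) The state is UNSAFE.
Key observation: after india, hotel the pool peaks at (4, 4, 3), and each blocked process is short somewhere: foxtrot on R1; delta on R4; bravo on R2; golf on R1.
A maximal execution: india, hotel — then nothing else fits. Verifying each step:
  pool = (2, 3, 1)
  india needs (0, 3, 1) <= (2, 3, 1) -> finishes; pool += (1, 1, 2) = (3, 4, 3)
  hotel needs (2, 2, 2) <= (3, 4, 3) -> finishes; pool += (1, 0, 0) = (4, 4, 3)
  foxtrot still needs (4, 1, 5) but only (4, 4, 3) is free — short on R1
  delta still needs (4, 5, 3) but only (4, 4, 3) is free — short on R4
  bravo still needs (5, 2, 1) but only (4, 4, 3) is free — short on R2
  golf still needs (3, 2, 4) but only (4, 4, 3) is free — short on R1
Never able to finish: foxtrot, delta, bravo and golf.
(3) Exactly 0 of the possible complete orderings are safe sequences.


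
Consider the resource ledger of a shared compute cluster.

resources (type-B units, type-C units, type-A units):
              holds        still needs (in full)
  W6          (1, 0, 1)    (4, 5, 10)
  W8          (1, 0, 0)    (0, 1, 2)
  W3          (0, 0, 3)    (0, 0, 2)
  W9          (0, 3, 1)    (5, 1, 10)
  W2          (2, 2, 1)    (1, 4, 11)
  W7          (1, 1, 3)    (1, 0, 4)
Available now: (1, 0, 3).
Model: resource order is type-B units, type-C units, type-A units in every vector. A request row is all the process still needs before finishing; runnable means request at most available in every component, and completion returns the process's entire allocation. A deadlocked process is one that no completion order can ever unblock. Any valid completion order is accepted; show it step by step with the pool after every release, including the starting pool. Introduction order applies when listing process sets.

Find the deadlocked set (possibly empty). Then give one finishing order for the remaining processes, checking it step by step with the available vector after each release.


Deadlocked set: W6, W9 and W2.
Key observation: the wall is type-A units: completing W3, W7, W8 brings the pool only to (3, 1, 9), and all the rest need more.
One completion order for the rest: W3, W7, W8. Step-by-step check:
  pool = (1, 0, 3)
  W3: need (0, 0, 2) fits (1, 0, 3); releases (0, 0, 3), pool now (1, 0, 6)
  W7: need (1, 0, 4) fits (1, 0, 6); releases (1, 1, 3), pool now (2, 1, 9)
  W8: need (0, 1, 2) fits (2, 1, 9); releases (1, 0, 0), pool now (3, 1, 9)
The stuck group stays short no matter what:
  blocked: W6 wants (4, 5, 10), pool (3, 1, 9) — not enough type-B units, type-C units and type-A units
  blocked: W9 wants (5, 1, 10), pool (3, 1, 9) — not enough type-B units and type-A units
  blocked: W2 wants (1, 4, 11), pool (3, 1, 9) — not enough type-C units and type-A units


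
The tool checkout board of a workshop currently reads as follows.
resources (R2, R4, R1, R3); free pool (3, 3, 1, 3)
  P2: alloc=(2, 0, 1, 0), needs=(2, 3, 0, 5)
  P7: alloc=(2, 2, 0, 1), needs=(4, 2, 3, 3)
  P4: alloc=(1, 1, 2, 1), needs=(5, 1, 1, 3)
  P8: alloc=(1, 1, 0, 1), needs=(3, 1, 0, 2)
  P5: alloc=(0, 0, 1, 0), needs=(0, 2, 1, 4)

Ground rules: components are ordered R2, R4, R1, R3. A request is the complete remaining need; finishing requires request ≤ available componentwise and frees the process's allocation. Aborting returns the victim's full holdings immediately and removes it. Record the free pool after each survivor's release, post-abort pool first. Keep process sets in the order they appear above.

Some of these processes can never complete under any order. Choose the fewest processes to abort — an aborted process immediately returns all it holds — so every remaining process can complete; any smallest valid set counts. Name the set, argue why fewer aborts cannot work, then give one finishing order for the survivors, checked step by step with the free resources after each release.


Minimum abort set: P2.
Key observation: P4 was stuck for good until P2 gave back (2, 0, 1, 0); in the order shown it finishes at step 1.
Minimality: the empty abort set fails — the state is deadlocked as it stands.
Survivors finish in the order: P4, P5, P7, P8. Verifying each step (pool after the aborts first):
  pool = (5, 3, 2, 3)
  P4 needs (5, 1, 1, 3) <= (5, 3, 2, 3) -> finishes; pool += (1, 1, 2, 1) = (6, 4, 4, 4)
  P5 needs (0, 2, 1, 4) <= (6, 4, 4, 4) -> finishes; pool += (0, 0, 1, 0) = (6, 4, 5, 4)
  P7 needs (4, 2, 3, 3) <= (6, 4, 5, 4) -> finishes; pool += (2, 2, 0, 1) = (8, 6, 5, 5)
  P8 needs (3, 1, 0, 2) <= (8, 6, 5, 5) -> finishes; pool += (1, 1, 0, 1) = (9, 7, 5, 6)


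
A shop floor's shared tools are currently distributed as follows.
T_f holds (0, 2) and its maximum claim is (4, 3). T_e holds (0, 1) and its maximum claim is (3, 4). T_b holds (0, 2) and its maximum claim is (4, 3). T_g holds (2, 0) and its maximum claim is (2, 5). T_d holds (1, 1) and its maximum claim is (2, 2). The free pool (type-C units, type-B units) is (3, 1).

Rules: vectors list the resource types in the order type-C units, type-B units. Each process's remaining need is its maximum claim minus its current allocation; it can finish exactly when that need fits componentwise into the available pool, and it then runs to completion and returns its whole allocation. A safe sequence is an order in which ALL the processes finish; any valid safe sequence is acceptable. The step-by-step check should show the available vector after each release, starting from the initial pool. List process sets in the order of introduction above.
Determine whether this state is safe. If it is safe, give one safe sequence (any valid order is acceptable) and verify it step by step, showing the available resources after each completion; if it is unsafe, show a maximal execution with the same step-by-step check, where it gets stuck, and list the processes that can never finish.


The state is SAFE; one workable sequence: T_d, T_f, T_b, T_e, T_g.
Key observation: T_d marks the first exact bind of the order: its need (1, 1) fits the free (3, 1) with zero slack on a requested resource.
Step-by-step check:
  pool = (3, 1)
  T_d: need (1, 1) fits (3, 1); releases (1, 1), pool now (4, 2)
  T_f: need (4, 1) fits (4, 2); releases (0, 2), pool now (4, 4)
  T_b: need (4, 1) fits (4, 4); releases (0, 2), pool now (4, 6)
  T_e: need (3, 3) fits (4, 6); releases (0, 1), pool now (4, 7)
  T_g: need (0, 5) fits (4, 7); releases (2, 0), pool now (6, 7)


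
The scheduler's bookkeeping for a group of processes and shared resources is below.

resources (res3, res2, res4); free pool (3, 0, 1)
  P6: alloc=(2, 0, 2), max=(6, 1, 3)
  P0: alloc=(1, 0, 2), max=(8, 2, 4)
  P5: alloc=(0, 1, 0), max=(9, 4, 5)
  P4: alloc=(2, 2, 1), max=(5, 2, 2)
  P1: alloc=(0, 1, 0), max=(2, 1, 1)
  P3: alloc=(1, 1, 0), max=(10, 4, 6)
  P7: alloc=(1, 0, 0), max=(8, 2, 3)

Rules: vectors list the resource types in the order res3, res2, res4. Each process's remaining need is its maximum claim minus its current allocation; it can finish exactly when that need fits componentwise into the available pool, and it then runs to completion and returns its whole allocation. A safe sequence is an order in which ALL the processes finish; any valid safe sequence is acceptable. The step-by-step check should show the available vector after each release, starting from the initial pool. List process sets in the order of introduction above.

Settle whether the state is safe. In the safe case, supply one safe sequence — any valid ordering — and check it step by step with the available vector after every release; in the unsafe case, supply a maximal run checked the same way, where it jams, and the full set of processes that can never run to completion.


SAFE — a valid safe sequence is P4, P6, P7, P0, P1, P5, P3.
Key observation: P4 is the earliest step where a requested resource binds exactly: need (3, 0, 1), pool (3, 0, 1) at its turn.
Walking it through:
  pool = (3, 0, 1)
  P4: need (3, 0, 1) fits (3, 0, 1); releases (2, 2, 1), pool now (5, 2, 2)
  P6: need (4, 1, 1) fits (5, 2, 2); releases (2, 0, 2), pool now (7, 2, 4)
  P7: need (7, 2, 3) fits (7, 2, 4); releases (1, 0, 0), pool now (8, 2, 4)
  P0: need (7, 2, 2) fits (8, 2, 4); releases (1, 0, 2), pool now (9, 2, 6)
  P1: need (2, 0, 1) fits (9, 2, 6); releases (0, 1, 0), pool now (9, 3, 6)
  P5: need (9, 3, 5) fits (9, 3, 6); releases (0, 1, 0), pool now (9, 4, 6)
  P3: need (9, 3, 6) fits (9, 4, 6); releases (1, 1, 0), pool now (10, 5, 6)


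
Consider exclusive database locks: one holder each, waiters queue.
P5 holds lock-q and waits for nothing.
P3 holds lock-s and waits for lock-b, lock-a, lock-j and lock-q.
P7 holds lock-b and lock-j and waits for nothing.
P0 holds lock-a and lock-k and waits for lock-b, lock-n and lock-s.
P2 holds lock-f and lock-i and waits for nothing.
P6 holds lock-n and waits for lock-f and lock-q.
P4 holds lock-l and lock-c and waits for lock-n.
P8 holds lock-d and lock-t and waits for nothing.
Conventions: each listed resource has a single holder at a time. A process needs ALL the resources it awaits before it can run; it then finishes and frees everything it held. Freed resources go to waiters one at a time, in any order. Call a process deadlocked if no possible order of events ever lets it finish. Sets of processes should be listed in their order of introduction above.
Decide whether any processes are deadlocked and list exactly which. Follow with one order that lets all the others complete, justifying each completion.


Deadlocked set: P3 and P0.
Key observation: P3 -> P0 -> P3 is a circular wait — nothing in it can go first; no other process is dragged down with it.
The rest can finish in the order P5, P2, P8, P6, P4, P7.
Check, step by step:
  P5 waits on nothing -> runs at once and releases lock-q
  P2 waits on nothing -> runs at once and releases lock-f and lock-i
  P8 waits on nothing -> runs at once and releases lock-d and lock-t
  P6: everything it awaited (lock-f and lock-q) is free; runs, freeing lock-n
  P4: everything it awaited (lock-n) is free; runs, freeing lock-l and lock-c
  P7 waits on nothing -> runs at once and releases lock-b and lock-j


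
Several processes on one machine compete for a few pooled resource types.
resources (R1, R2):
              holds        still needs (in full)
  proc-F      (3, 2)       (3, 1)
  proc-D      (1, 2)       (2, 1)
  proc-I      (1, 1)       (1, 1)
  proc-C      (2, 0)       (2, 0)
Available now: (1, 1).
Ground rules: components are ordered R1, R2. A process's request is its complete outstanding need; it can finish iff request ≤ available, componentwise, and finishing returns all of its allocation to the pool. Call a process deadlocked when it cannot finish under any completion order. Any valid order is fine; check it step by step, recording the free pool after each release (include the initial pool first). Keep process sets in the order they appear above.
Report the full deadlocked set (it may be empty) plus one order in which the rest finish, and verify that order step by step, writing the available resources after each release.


Nothing here is deadlocked.
Key observation: proc-I leads a chain of completions in which each release enables another process.
One completion order for the rest: proc-I, proc-D, proc-F, proc-C. Verifying each step:
  pool = (1, 1)
  proc-I: need (1, 1) fits (1, 1); releases (1, 1), pool now (2, 2)
  proc-D: need (2, 1) fits (2, 2); releases (1, 2), pool now (3, 4)
  proc-F: need (3, 1) fits (3, 4); releases (3, 2), pool now (6, 6)
  proc-C: need (2, 0) fits (6, 6); releases (2, 0), pool now (8, 6)


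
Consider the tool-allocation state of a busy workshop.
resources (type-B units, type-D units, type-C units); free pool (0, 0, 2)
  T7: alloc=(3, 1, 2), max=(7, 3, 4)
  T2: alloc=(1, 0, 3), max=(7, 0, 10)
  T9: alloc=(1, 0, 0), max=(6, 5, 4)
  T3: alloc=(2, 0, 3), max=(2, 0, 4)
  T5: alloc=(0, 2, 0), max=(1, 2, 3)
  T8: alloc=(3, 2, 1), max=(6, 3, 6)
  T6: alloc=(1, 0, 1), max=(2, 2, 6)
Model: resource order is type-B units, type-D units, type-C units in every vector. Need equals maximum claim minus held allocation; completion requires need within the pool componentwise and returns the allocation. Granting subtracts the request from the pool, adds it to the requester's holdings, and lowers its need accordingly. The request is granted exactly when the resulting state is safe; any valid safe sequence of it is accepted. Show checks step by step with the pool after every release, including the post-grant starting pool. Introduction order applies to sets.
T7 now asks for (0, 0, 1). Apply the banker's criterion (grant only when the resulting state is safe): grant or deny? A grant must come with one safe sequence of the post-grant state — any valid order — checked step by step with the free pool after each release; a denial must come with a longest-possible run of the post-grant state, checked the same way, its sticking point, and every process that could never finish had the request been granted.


DENY: after the grant no complete ordering would exist.
Key observation: after T3, T5 the pool peaks at (2, 2, 4), and each blocked process is short somewhere: T7 on type-B units; T2 on type-B units, type-C units; T9 on type-B units, type-D units; T8 on type-B units, type-C units; T6 on type-C units.
On the post-grant state, T3, T5 is a maximal run — nothing extends it. Verifying each step:
  pool = (0, 0, 1)
  run T3 (needs (0, 0, 1), free (0, 0, 1)); after release of (2, 0, 3) the pool is (2, 0, 4)
  run T5 (needs (1, 0, 3), free (2, 0, 4)); after release of (0, 2, 0) the pool is (2, 2, 4)
  blocked: T7 wants (4, 2, 1), pool (2, 2, 4) — not enough type-B units
  blocked: T2 wants (6, 0, 7), pool (2, 2, 4) — not enough type-B units and type-C units
  blocked: T9 wants (5, 5, 4), pool (2, 2, 4) — not enough type-B units and type-D units
  blocked: T8 wants (3, 1, 5), pool (2, 2, 4) — not enough type-B units and type-C units
  blocked: T6 wants (1, 2, 5), pool (2, 2, 4) — not enough type-C units
Processes that could never finish after the grant: T7, T2, T9, T8 and T6.


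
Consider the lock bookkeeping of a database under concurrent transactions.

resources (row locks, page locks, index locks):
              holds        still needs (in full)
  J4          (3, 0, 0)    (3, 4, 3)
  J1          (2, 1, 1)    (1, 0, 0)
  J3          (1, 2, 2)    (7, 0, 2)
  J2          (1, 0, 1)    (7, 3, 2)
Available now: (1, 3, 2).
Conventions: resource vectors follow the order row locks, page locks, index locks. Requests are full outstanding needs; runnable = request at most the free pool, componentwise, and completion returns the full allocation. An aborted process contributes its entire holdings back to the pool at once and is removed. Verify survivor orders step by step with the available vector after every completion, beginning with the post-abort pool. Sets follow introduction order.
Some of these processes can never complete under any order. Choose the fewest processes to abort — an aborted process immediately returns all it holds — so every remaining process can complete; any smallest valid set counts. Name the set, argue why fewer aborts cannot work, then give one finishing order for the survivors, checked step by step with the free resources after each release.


The answer: abort J2.
Key observation: J3 was stuck for good until J2 gave back (1, 0, 1); in the order shown it finishes at step 3.
No smaller set exists: with zero aborts the deadlock remains.
The survivors complete as J1, J4, J3. Walking it through (starting from the post-abort pool):
  pool = (2, 3, 3)
  run J1 (needs (1, 0, 0), free (2, 3, 3)); after release of (2, 1, 1) the pool is (4, 4, 4)
  run J4 (needs (3, 4, 3), free (4, 4, 4)); after release of (3, 0, 0) the pool is (7, 4, 4)
  run J3 (needs (7, 0, 2), free (7, 4, 4)); after release of (1, 2, 2) the pool is (8, 6, 6)


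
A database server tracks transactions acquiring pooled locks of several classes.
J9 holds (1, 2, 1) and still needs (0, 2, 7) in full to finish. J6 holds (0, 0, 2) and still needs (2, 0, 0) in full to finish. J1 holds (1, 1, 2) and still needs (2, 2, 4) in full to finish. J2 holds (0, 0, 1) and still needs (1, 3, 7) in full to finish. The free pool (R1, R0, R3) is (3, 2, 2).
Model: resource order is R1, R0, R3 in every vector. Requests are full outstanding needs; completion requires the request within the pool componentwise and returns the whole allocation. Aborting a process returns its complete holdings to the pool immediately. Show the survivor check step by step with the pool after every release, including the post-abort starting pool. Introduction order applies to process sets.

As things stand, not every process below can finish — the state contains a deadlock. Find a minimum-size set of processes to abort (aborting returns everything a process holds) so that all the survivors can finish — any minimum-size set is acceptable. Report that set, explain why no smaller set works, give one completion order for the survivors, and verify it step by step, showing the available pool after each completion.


Minimum abort set: J9.
Key observation: J2 could never have finished before the abort; with (1, 2, 1) returned by J9, it fits at step 3.
No smaller set exists: with zero aborts the deadlock remains.
The survivors complete as J6, J1, J2. Check, step by step (starting from the post-abort pool):
  pool = (4, 4, 3)
  J6: need (2, 0, 0) fits (4, 4, 3); releases (0, 0, 2), pool now (4, 4, 5)
  J1: need (2, 2, 4) fits (4, 4, 5); releases (1, 1, 2), pool now (5, 5, 7)
  J2: need (1, 3, 7) fits (5, 5, 7); releases (0, 0, 1), pool now (5, 5, 8)
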